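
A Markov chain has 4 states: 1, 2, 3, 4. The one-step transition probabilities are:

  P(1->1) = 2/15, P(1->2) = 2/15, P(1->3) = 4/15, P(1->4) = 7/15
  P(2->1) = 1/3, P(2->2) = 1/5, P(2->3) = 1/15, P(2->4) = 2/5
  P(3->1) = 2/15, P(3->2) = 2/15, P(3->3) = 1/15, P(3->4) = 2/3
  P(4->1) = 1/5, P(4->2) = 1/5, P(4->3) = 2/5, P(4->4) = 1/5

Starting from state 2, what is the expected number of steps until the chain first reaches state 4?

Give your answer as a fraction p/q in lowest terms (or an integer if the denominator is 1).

Answer: 1395/626

Derivation:
Let h_i = expected steps to first reach 4 from state i.
Boundary: h_4 = 0.
First-step equations for the other states:
  h_1 = 1 + 2/15*h_1 + 2/15*h_2 + 4/15*h_3 + 7/15*h_4
  h_2 = 1 + 1/3*h_1 + 1/5*h_2 + 1/15*h_3 + 2/5*h_4
  h_3 = 1 + 2/15*h_1 + 2/15*h_2 + 1/15*h_3 + 2/3*h_4

Substituting h_4 = 0 and rearranging gives the linear system (I - Q) h = 1:
  [13/15, -2/15, -4/15] . (h_1, h_2, h_3) = 1
  [-1/3, 4/5, -1/15] . (h_1, h_2, h_3) = 1
  [-2/15, -2/15, 14/15] . (h_1, h_2, h_3) = 1

Solving yields:
  h_1 = 630/313
  h_2 = 1395/626
  h_3 = 525/313

Starting state is 2, so the expected hitting time is h_2 = 1395/626.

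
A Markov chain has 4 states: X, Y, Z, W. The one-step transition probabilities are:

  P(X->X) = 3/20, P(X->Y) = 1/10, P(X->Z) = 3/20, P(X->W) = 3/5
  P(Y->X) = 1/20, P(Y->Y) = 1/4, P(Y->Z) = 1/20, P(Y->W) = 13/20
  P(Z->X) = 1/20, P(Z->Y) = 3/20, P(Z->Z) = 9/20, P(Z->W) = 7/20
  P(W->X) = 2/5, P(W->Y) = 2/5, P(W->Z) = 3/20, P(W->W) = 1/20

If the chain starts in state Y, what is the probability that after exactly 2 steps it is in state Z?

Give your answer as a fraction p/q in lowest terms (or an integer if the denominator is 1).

Computing P^2 by repeated multiplication:
P^1 =
  X: [3/20, 1/10, 3/20, 3/5]
  Y: [1/20, 1/4, 1/20, 13/20]
  Z: [1/20, 3/20, 9/20, 7/20]
  W: [2/5, 2/5, 3/20, 1/20]
P^2 =
  X: [11/40, 121/400, 37/200, 19/80]
  Y: [113/400, 67/200, 7/50, 97/400]
  Z: [71/400, 1/4, 27/100, 121/400]
  W: [43/400, 73/400, 31/200, 111/200]

(P^2)[Y -> Z] = 7/50

Answer: 7/50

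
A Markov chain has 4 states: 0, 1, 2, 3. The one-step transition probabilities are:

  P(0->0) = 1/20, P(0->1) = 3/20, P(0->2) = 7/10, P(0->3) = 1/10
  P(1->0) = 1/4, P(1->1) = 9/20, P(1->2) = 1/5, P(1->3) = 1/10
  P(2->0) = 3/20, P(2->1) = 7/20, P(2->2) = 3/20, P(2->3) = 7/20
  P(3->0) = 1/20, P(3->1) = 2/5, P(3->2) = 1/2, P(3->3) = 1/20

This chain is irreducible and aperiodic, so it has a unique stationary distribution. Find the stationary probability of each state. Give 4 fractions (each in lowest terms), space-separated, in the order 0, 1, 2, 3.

The stationary distribution satisfies pi = pi * P, i.e.:
  pi_0 = 1/20*pi_0 + 1/4*pi_1 + 3/20*pi_2 + 1/20*pi_3
  pi_1 = 3/20*pi_0 + 9/20*pi_1 + 7/20*pi_2 + 2/5*pi_3
  pi_2 = 7/10*pi_0 + 1/5*pi_1 + 3/20*pi_2 + 1/2*pi_3
  pi_3 = 1/10*pi_0 + 1/10*pi_1 + 7/20*pi_2 + 1/20*pi_3
with normalization: pi_0 + pi_1 + pi_2 + pi_3 = 1.

Using the first 3 balance equations plus normalization, the linear system A*pi = b is:
  [-19/20, 1/4, 3/20, 1/20] . pi = 0
  [3/20, -11/20, 7/20, 2/5] . pi = 0
  [7/10, 1/5, -17/20, 1/2] . pi = 0
  [1, 1, 1, 1] . pi = 1

Solving yields:
  pi_0 = 1615/10484
  pi_1 = 3817/10484
  pi_2 = 1637/5242
  pi_3 = 889/5242

Verification (pi * P):
  1615/10484*1/20 + 3817/10484*1/4 + 1637/5242*3/20 + 889/5242*1/20 = 1615/10484 = pi_0  (ok)
  1615/10484*3/20 + 3817/10484*9/20 + 1637/5242*7/20 + 889/5242*2/5 = 3817/10484 = pi_1  (ok)
  1615/10484*7/10 + 3817/10484*1/5 + 1637/5242*3/20 + 889/5242*1/2 = 1637/5242 = pi_2  (ok)
  1615/10484*1/10 + 3817/10484*1/10 + 1637/5242*7/20 + 889/5242*1/20 = 889/5242 = pi_3  (ok)

Answer: 1615/10484 3817/10484 1637/5242 889/5242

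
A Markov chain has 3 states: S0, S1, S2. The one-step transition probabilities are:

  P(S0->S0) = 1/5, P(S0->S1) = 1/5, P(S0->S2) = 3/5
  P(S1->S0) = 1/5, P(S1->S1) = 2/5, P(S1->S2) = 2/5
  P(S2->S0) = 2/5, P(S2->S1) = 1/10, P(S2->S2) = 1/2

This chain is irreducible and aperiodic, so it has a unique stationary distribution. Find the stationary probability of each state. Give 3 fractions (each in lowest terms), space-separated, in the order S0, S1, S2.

Answer: 13/43 8/43 22/43

Derivation:
The stationary distribution satisfies pi = pi * P, i.e.:
  pi_S0 = 1/5*pi_S0 + 1/5*pi_S1 + 2/5*pi_S2
  pi_S1 = 1/5*pi_S0 + 2/5*pi_S1 + 1/10*pi_S2
  pi_S2 = 3/5*pi_S0 + 2/5*pi_S1 + 1/2*pi_S2
with normalization: pi_S0 + pi_S1 + pi_S2 = 1.

Using the first 2 balance equations plus normalization, the linear system A*pi = b is:
  [-4/5, 1/5, 2/5] . pi = 0
  [1/5, -3/5, 1/10] . pi = 0
  [1, 1, 1] . pi = 1

Solving yields:
  pi_S0 = 13/43
  pi_S1 = 8/43
  pi_S2 = 22/43

Verification (pi * P):
  13/43*1/5 + 8/43*1/5 + 22/43*2/5 = 13/43 = pi_S0  (ok)
  13/43*1/5 + 8/43*2/5 + 22/43*1/10 = 8/43 = pi_S1  (ok)
  13/43*3/5 + 8/43*2/5 + 22/43*1/2 = 22/43 = pi_S2  (ok)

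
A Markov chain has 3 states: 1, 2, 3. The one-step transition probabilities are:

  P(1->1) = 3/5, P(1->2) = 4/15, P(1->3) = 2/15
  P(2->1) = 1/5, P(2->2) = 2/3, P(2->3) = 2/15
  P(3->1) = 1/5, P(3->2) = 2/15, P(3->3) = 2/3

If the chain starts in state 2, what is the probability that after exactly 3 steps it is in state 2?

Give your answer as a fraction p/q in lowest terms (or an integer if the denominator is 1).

Computing P^3 by repeated multiplication:
P^1 =
  1: [3/5, 4/15, 2/15]
  2: [1/5, 2/3, 2/15]
  3: [1/5, 2/15, 2/3]
P^2 =
  1: [11/25, 16/45, 46/225]
  2: [7/25, 116/225, 46/225]
  3: [7/25, 52/225, 22/45]
P^3 =
  1: [47/125, 1288/3375, 818/3375]
  2: [39/125, 1504/3375, 818/3375]
  3: [39/125, 992/3375, 266/675]

(P^3)[2 -> 2] = 1504/3375

Answer: 1504/3375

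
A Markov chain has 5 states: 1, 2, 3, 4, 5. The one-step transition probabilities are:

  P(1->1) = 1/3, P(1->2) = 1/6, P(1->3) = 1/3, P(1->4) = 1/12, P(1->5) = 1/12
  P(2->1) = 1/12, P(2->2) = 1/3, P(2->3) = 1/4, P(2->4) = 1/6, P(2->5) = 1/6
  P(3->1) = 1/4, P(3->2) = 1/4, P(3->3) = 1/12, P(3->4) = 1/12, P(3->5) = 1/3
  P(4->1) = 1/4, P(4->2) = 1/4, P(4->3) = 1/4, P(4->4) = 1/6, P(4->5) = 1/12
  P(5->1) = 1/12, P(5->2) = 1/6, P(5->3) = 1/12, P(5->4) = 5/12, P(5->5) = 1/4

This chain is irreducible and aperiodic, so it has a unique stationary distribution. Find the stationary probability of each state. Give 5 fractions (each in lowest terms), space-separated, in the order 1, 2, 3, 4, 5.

Answer: 86/439 2091/8780 1773/8780 1577/8780 1619/8780

Derivation:
The stationary distribution satisfies pi = pi * P, i.e.:
  pi_1 = 1/3*pi_1 + 1/12*pi_2 + 1/4*pi_3 + 1/4*pi_4 + 1/12*pi_5
  pi_2 = 1/6*pi_1 + 1/3*pi_2 + 1/4*pi_3 + 1/4*pi_4 + 1/6*pi_5
  pi_3 = 1/3*pi_1 + 1/4*pi_2 + 1/12*pi_3 + 1/4*pi_4 + 1/12*pi_5
  pi_4 = 1/12*pi_1 + 1/6*pi_2 + 1/12*pi_3 + 1/6*pi_4 + 5/12*pi_5
  pi_5 = 1/12*pi_1 + 1/6*pi_2 + 1/3*pi_3 + 1/12*pi_4 + 1/4*pi_5
with normalization: pi_1 + pi_2 + pi_3 + pi_4 + pi_5 = 1.

Using the first 4 balance equations plus normalization, the linear system A*pi = b is:
  [-2/3, 1/12, 1/4, 1/4, 1/12] . pi = 0
  [1/6, -2/3, 1/4, 1/4, 1/6] . pi = 0
  [1/3, 1/4, -11/12, 1/4, 1/12] . pi = 0
  [1/12, 1/6, 1/12, -5/6, 5/12] . pi = 0
  [1, 1, 1, 1, 1] . pi = 1

Solving yields:
  pi_1 = 86/439
  pi_2 = 2091/8780
  pi_3 = 1773/8780
  pi_4 = 1577/8780
  pi_5 = 1619/8780

Verification (pi * P):
  86/439*1/3 + 2091/8780*1/12 + 1773/8780*1/4 + 1577/8780*1/4 + 1619/8780*1/12 = 86/439 = pi_1  (ok)
  86/439*1/6 + 2091/8780*1/3 + 1773/8780*1/4 + 1577/8780*1/4 + 1619/8780*1/6 = 2091/8780 = pi_2  (ok)
  86/439*1/3 + 2091/8780*1/4 + 1773/8780*1/12 + 1577/8780*1/4 + 1619/8780*1/12 = 1773/8780 = pi_3  (ok)
  86/439*1/12 + 2091/8780*1/6 + 1773/8780*1/12 + 1577/8780*1/6 + 1619/8780*5/12 = 1577/8780 = pi_4  (ok)
  86/439*1/12 + 2091/8780*1/6 + 1773/8780*1/3 + 1577/8780*1/12 + 1619/8780*1/4 = 1619/8780 = pi_5  (ok)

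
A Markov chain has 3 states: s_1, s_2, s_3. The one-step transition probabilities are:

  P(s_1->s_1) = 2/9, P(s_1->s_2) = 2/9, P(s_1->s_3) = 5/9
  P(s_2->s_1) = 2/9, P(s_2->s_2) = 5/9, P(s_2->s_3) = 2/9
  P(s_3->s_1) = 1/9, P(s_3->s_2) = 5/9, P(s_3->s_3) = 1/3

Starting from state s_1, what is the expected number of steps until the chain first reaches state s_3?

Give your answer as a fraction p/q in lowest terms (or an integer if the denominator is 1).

Answer: 9/4

Derivation:
Let h_i = expected steps to first reach s_3 from state i.
Boundary: h_s_3 = 0.
First-step equations for the other states:
  h_s_1 = 1 + 2/9*h_s_1 + 2/9*h_s_2 + 5/9*h_s_3
  h_s_2 = 1 + 2/9*h_s_1 + 5/9*h_s_2 + 2/9*h_s_3

Substituting h_s_3 = 0 and rearranging gives the linear system (I - Q) h = 1:
  [7/9, -2/9] . (h_s_1, h_s_2) = 1
  [-2/9, 4/9] . (h_s_1, h_s_2) = 1

Solving yields:
  h_s_1 = 9/4
  h_s_2 = 27/8

Starting state is s_1, so the expected hitting time is h_s_1 = 9/4.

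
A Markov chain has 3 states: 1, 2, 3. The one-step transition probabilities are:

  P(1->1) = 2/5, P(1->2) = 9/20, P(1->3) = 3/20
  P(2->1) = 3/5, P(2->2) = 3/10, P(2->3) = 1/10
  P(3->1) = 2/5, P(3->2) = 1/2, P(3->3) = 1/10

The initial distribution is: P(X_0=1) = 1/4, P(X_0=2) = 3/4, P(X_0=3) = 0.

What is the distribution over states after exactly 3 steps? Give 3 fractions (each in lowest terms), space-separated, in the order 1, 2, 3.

Propagating the distribution step by step (d_{t+1} = d_t * P):
d_0 = (1=1/4, 2=3/4, 3=0)
  d_1[1] = 1/4*2/5 + 3/4*3/5 + 0*2/5 = 11/20
  d_1[2] = 1/4*9/20 + 3/4*3/10 + 0*1/2 = 27/80
  d_1[3] = 1/4*3/20 + 3/4*1/10 + 0*1/10 = 9/80
d_1 = (1=11/20, 2=27/80, 3=9/80)
  d_2[1] = 11/20*2/5 + 27/80*3/5 + 9/80*2/5 = 187/400
  d_2[2] = 11/20*9/20 + 27/80*3/10 + 9/80*1/2 = 81/200
  d_2[3] = 11/20*3/20 + 27/80*1/10 + 9/80*1/10 = 51/400
d_2 = (1=187/400, 2=81/200, 3=51/400)
  d_3[1] = 187/400*2/5 + 81/200*3/5 + 51/400*2/5 = 481/1000
  d_3[2] = 187/400*9/20 + 81/200*3/10 + 51/400*1/2 = 633/1600
  d_3[3] = 187/400*3/20 + 81/200*1/10 + 51/400*1/10 = 987/8000
d_3 = (1=481/1000, 2=633/1600, 3=987/8000)

Answer: 481/1000 633/1600 987/8000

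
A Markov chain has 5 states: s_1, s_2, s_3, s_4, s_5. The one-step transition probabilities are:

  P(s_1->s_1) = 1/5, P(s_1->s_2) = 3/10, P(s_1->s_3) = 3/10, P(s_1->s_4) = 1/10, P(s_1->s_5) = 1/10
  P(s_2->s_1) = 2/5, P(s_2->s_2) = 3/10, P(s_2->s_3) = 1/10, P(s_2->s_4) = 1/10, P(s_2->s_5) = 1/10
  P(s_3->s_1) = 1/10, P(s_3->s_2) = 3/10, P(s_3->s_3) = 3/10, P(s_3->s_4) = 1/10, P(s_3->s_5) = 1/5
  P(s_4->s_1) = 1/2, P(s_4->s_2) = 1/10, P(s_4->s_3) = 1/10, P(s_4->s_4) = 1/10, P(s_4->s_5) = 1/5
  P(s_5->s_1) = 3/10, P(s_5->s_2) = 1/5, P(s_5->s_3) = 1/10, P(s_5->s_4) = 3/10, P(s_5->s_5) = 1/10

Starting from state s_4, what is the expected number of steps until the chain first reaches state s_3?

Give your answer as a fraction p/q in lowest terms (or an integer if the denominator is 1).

Let h_i = expected steps to first reach s_3 from state i.
Boundary: h_s_3 = 0.
First-step equations for the other states:
  h_s_1 = 1 + 1/5*h_s_1 + 3/10*h_s_2 + 3/10*h_s_3 + 1/10*h_s_4 + 1/10*h_s_5
  h_s_2 = 1 + 2/5*h_s_1 + 3/10*h_s_2 + 1/10*h_s_3 + 1/10*h_s_4 + 1/10*h_s_5
  h_s_4 = 1 + 1/2*h_s_1 + 1/10*h_s_2 + 1/10*h_s_3 + 1/10*h_s_4 + 1/5*h_s_5
  h_s_5 = 1 + 3/10*h_s_1 + 1/5*h_s_2 + 1/10*h_s_3 + 3/10*h_s_4 + 1/10*h_s_5

Substituting h_s_3 = 0 and rearranging gives the linear system (I - Q) h = 1:
  [4/5, -3/10, -1/10, -1/10] . (h_s_1, h_s_2, h_s_4, h_s_5) = 1
  [-2/5, 7/10, -1/10, -1/10] . (h_s_1, h_s_2, h_s_4, h_s_5) = 1
  [-1/2, -1/10, 9/10, -1/5] . (h_s_1, h_s_2, h_s_4, h_s_5) = 1
  [-3/10, -1/5, -3/10, 9/10] . (h_s_1, h_s_2, h_s_4, h_s_5) = 1

Solving yields:
  h_s_1 = 4900/981
  h_s_2 = 1960/327
  h_s_4 = 1930/327
  h_s_5 = 5960/981

Starting state is s_4, so the expected hitting time is h_s_4 = 1930/327.

Answer: 1930/327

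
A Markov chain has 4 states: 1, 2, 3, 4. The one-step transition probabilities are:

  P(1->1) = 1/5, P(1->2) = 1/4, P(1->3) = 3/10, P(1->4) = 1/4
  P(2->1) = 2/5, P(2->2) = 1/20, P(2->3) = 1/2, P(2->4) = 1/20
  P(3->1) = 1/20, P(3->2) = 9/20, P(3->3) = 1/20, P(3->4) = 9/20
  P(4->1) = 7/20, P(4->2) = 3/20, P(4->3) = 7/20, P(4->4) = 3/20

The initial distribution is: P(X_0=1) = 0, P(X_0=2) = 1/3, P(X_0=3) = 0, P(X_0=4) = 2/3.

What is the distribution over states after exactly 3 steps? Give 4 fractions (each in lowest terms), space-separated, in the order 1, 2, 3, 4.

Propagating the distribution step by step (d_{t+1} = d_t * P):
d_0 = (1=0, 2=1/3, 3=0, 4=2/3)
  d_1[1] = 0*1/5 + 1/3*2/5 + 0*1/20 + 2/3*7/20 = 11/30
  d_1[2] = 0*1/4 + 1/3*1/20 + 0*9/20 + 2/3*3/20 = 7/60
  d_1[3] = 0*3/10 + 1/3*1/2 + 0*1/20 + 2/3*7/20 = 2/5
  d_1[4] = 0*1/4 + 1/3*1/20 + 0*9/20 + 2/3*3/20 = 7/60
d_1 = (1=11/30, 2=7/60, 3=2/5, 4=7/60)
  d_2[1] = 11/30*1/5 + 7/60*2/5 + 2/5*1/20 + 7/60*7/20 = 217/1200
  d_2[2] = 11/30*1/4 + 7/60*1/20 + 2/5*9/20 + 7/60*3/20 = 59/200
  d_2[3] = 11/30*3/10 + 7/60*1/2 + 2/5*1/20 + 7/60*7/20 = 11/48
  d_2[4] = 11/30*1/4 + 7/60*1/20 + 2/5*9/20 + 7/60*3/20 = 59/200
d_2 = (1=217/1200, 2=59/200, 3=11/48, 4=59/200)
  d_3[1] = 217/1200*1/5 + 59/200*2/5 + 11/48*1/20 + 59/200*7/20 = 2151/8000
  d_3[2] = 217/1200*1/4 + 59/200*1/20 + 11/48*9/20 + 59/200*3/20 = 311/1500
  d_3[3] = 217/1200*3/10 + 59/200*1/2 + 11/48*1/20 + 59/200*7/20 = 1519/4800
  d_3[4] = 217/1200*1/4 + 59/200*1/20 + 11/48*9/20 + 59/200*3/20 = 311/1500
d_3 = (1=2151/8000, 2=311/1500, 3=1519/4800, 4=311/1500)

Answer: 2151/8000 311/1500 1519/4800 311/1500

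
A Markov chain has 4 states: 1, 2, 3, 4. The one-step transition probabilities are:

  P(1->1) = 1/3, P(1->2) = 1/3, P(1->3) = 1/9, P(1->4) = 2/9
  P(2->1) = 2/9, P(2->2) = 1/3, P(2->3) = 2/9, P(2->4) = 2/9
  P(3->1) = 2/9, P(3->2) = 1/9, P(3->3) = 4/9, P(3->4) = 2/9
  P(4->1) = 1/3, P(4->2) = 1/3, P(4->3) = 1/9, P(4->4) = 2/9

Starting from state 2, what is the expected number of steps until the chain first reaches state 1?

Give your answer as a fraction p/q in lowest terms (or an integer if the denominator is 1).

Let h_i = expected steps to first reach 1 from state i.
Boundary: h_1 = 0.
First-step equations for the other states:
  h_2 = 1 + 2/9*h_1 + 1/3*h_2 + 2/9*h_3 + 2/9*h_4
  h_3 = 1 + 2/9*h_1 + 1/9*h_2 + 4/9*h_3 + 2/9*h_4
  h_4 = 1 + 1/3*h_1 + 1/3*h_2 + 1/9*h_3 + 2/9*h_4

Substituting h_1 = 0 and rearranging gives the linear system (I - Q) h = 1:
  [2/3, -2/9, -2/9] . (h_2, h_3, h_4) = 1
  [-1/9, 5/9, -2/9] . (h_2, h_3, h_4) = 1
  [-1/3, -1/9, 7/9] . (h_2, h_3, h_4) = 1

Solving yields:
  h_2 = 81/20
  h_3 = 81/20
  h_4 = 18/5

Starting state is 2, so the expected hitting time is h_2 = 81/20.

Answer: 81/20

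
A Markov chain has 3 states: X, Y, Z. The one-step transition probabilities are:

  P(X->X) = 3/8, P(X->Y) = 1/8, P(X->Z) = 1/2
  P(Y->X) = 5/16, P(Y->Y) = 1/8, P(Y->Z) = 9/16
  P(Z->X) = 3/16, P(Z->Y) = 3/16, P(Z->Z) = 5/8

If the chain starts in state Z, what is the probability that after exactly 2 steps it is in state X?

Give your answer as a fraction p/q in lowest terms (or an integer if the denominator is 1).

Computing P^2 by repeated multiplication:
P^1 =
  X: [3/8, 1/8, 1/2]
  Y: [5/16, 1/8, 9/16]
  Z: [3/16, 3/16, 5/8]
P^2 =
  X: [35/128, 5/32, 73/128]
  Y: [67/256, 41/256, 37/64]
  Z: [63/256, 21/128, 151/256]

(P^2)[Z -> X] = 63/256

Answer: 63/256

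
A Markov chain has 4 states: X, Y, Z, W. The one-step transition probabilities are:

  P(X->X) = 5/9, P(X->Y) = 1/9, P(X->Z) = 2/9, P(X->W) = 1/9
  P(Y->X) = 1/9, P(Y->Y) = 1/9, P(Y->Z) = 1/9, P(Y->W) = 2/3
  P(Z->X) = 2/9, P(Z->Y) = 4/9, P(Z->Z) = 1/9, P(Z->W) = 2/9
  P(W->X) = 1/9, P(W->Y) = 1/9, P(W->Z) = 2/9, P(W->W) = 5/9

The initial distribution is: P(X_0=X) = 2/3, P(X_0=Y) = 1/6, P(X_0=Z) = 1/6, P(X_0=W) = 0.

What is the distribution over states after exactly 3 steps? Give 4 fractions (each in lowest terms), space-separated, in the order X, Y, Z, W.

Answer: 1199/4374 251/1458 799/4374 541/1458

Derivation:
Propagating the distribution step by step (d_{t+1} = d_t * P):
d_0 = (X=2/3, Y=1/6, Z=1/6, W=0)
  d_1[X] = 2/3*5/9 + 1/6*1/9 + 1/6*2/9 + 0*1/9 = 23/54
  d_1[Y] = 2/3*1/9 + 1/6*1/9 + 1/6*4/9 + 0*1/9 = 1/6
  d_1[Z] = 2/3*2/9 + 1/6*1/9 + 1/6*1/9 + 0*2/9 = 5/27
  d_1[W] = 2/3*1/9 + 1/6*2/3 + 1/6*2/9 + 0*5/9 = 2/9
d_1 = (X=23/54, Y=1/6, Z=5/27, W=2/9)
  d_2[X] = 23/54*5/9 + 1/6*1/9 + 5/27*2/9 + 2/9*1/9 = 26/81
  d_2[Y] = 23/54*1/9 + 1/6*1/9 + 5/27*4/9 + 2/9*1/9 = 14/81
  d_2[Z] = 23/54*2/9 + 1/6*1/9 + 5/27*1/9 + 2/9*2/9 = 89/486
  d_2[W] = 23/54*1/9 + 1/6*2/3 + 5/27*2/9 + 2/9*5/9 = 157/486
d_2 = (X=26/81, Y=14/81, Z=89/486, W=157/486)
  d_3[X] = 26/81*5/9 + 14/81*1/9 + 89/486*2/9 + 157/486*1/9 = 1199/4374
  d_3[Y] = 26/81*1/9 + 14/81*1/9 + 89/486*4/9 + 157/486*1/9 = 251/1458
  d_3[Z] = 26/81*2/9 + 14/81*1/9 + 89/486*1/9 + 157/486*2/9 = 799/4374
  d_3[W] = 26/81*1/9 + 14/81*2/3 + 89/486*2/9 + 157/486*5/9 = 541/1458
d_3 = (X=1199/4374, Y=251/1458, Z=799/4374, W=541/1458)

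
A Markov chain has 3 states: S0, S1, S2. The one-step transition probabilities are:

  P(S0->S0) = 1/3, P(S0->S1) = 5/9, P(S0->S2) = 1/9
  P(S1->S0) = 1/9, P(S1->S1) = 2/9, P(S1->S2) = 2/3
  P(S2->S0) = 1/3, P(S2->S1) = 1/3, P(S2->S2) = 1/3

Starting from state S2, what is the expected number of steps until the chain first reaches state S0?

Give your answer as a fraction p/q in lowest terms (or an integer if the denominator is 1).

Let h_i = expected steps to first reach S0 from state i.
Boundary: h_S0 = 0.
First-step equations for the other states:
  h_S1 = 1 + 1/9*h_S0 + 2/9*h_S1 + 2/3*h_S2
  h_S2 = 1 + 1/3*h_S0 + 1/3*h_S1 + 1/3*h_S2

Substituting h_S0 = 0 and rearranging gives the linear system (I - Q) h = 1:
  [7/9, -2/3] . (h_S1, h_S2) = 1
  [-1/3, 2/3] . (h_S1, h_S2) = 1

Solving yields:
  h_S1 = 9/2
  h_S2 = 15/4

Starting state is S2, so the expected hitting time is h_S2 = 15/4.

Answer: 15/4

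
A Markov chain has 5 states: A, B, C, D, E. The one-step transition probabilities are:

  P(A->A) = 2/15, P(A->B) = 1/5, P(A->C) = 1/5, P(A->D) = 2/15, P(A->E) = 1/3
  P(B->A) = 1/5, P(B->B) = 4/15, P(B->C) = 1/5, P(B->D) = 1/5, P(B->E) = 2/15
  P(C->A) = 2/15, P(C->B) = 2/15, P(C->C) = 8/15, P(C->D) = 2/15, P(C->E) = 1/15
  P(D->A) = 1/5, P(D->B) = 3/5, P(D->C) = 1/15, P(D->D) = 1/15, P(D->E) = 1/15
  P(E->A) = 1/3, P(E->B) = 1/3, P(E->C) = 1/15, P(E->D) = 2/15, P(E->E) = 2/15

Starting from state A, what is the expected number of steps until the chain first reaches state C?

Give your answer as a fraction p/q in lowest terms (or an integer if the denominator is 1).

Answer: 15105/2338

Derivation:
Let h_i = expected steps to first reach C from state i.
Boundary: h_C = 0.
First-step equations for the other states:
  h_A = 1 + 2/15*h_A + 1/5*h_B + 1/5*h_C + 2/15*h_D + 1/3*h_E
  h_B = 1 + 1/5*h_A + 4/15*h_B + 1/5*h_C + 1/5*h_D + 2/15*h_E
  h_D = 1 + 1/5*h_A + 3/5*h_B + 1/15*h_C + 1/15*h_D + 1/15*h_E
  h_E = 1 + 1/3*h_A + 1/3*h_B + 1/15*h_C + 2/15*h_D + 2/15*h_E

Substituting h_C = 0 and rearranging gives the linear system (I - Q) h = 1:
  [13/15, -1/5, -2/15, -1/3] . (h_A, h_B, h_D, h_E) = 1
  [-1/5, 11/15, -1/5, -2/15] . (h_A, h_B, h_D, h_E) = 1
  [-1/5, -3/5, 14/15, -1/15] . (h_A, h_B, h_D, h_E) = 1
  [-1/3, -1/3, -2/15, 13/15] . (h_A, h_B, h_D, h_E) = 1

Solving yields:
  h_A = 15105/2338
  h_B = 7425/1169
  h_D = 2355/334
  h_E = 16755/2338

Starting state is A, so the expected hitting time is h_A = 15105/2338.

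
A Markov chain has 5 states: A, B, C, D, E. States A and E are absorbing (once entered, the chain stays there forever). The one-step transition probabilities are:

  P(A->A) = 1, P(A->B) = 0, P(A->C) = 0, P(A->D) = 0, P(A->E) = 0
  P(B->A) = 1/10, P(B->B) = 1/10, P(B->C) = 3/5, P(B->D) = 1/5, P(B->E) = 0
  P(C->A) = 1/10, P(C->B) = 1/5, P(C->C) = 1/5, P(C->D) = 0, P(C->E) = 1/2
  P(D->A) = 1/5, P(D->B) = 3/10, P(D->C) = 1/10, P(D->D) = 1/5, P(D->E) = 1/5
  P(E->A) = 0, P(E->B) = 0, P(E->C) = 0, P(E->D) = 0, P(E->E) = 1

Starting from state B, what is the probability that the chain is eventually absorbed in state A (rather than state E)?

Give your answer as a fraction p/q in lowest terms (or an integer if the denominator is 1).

Let a_i = P(absorbed in A | start in state i).
Boundary conditions: a_A = 1, a_E = 0.
For each transient state i, a_i = sum_j P(i->j) * a_j:
  a_B = 1/10*a_A + 1/10*a_B + 3/5*a_C + 1/5*a_D + 0*a_E
  a_C = 1/10*a_A + 1/5*a_B + 1/5*a_C + 0*a_D + 1/2*a_E
  a_D = 1/5*a_A + 3/10*a_B + 1/10*a_C + 1/5*a_D + 1/5*a_E

Substituting a_A = 1 and a_E = 0, rearrange to (I - Q) a = r where r[i] = P(i -> A):
  [9/10, -3/5, -1/5] . (a_B, a_C, a_D) = 1/10
  [-1/5, 4/5, 0] . (a_B, a_C, a_D) = 1/10
  [-3/10, -1/10, 4/5] . (a_B, a_C, a_D) = 1/5

Solving yields:
  a_B = 73/214
  a_C = 45/214
  a_D = 173/428

Starting state is B, so the absorption probability is a_B = 73/214.

Answer: 73/214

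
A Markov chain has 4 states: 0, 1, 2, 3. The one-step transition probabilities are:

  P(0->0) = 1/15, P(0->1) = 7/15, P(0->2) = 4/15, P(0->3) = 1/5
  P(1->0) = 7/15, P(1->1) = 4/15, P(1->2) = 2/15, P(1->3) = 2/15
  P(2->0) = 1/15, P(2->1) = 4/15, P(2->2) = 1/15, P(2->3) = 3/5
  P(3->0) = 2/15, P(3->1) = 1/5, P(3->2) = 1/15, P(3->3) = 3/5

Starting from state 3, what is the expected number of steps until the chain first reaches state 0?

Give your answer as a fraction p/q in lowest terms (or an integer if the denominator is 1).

Let h_i = expected steps to first reach 0 from state i.
Boundary: h_0 = 0.
First-step equations for the other states:
  h_1 = 1 + 7/15*h_0 + 4/15*h_1 + 2/15*h_2 + 2/15*h_3
  h_2 = 1 + 1/15*h_0 + 4/15*h_1 + 1/15*h_2 + 3/5*h_3
  h_3 = 1 + 2/15*h_0 + 1/5*h_1 + 1/15*h_2 + 3/5*h_3

Substituting h_0 = 0 and rearranging gives the linear system (I - Q) h = 1:
  [11/15, -2/15, -2/15] . (h_1, h_2, h_3) = 1
  [-4/15, 14/15, -3/5] . (h_1, h_2, h_3) = 1
  [-1/5, -1/15, 2/5] . (h_1, h_2, h_3) = 1

Solving yields:
  h_1 = 2025/631
  h_2 = 3270/631
  h_3 = 3135/631

Starting state is 3, so the expected hitting time is h_3 = 3135/631.

Answer: 3135/631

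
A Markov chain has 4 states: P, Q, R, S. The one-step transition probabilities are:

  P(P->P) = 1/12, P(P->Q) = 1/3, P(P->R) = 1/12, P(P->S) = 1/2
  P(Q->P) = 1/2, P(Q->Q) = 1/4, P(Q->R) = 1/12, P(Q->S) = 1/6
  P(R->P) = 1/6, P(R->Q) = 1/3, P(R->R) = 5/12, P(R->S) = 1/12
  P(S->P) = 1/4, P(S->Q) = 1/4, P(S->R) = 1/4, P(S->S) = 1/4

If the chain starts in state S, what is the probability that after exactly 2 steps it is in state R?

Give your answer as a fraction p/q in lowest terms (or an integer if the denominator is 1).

Answer: 5/24

Derivation:
Computing P^2 by repeated multiplication:
P^1 =
  P: [1/12, 1/3, 1/12, 1/2]
  Q: [1/2, 1/4, 1/12, 1/6]
  R: [1/6, 1/3, 5/12, 1/12]
  S: [1/4, 1/4, 1/4, 1/4]
P^2 =
  P: [5/16, 19/72, 7/36, 11/48]
  Q: [2/9, 43/144, 5/36, 49/144]
  R: [13/48, 43/144, 17/72, 7/36]
  S: [1/4, 7/24, 5/24, 1/4]

(P^2)[S -> R] = 5/24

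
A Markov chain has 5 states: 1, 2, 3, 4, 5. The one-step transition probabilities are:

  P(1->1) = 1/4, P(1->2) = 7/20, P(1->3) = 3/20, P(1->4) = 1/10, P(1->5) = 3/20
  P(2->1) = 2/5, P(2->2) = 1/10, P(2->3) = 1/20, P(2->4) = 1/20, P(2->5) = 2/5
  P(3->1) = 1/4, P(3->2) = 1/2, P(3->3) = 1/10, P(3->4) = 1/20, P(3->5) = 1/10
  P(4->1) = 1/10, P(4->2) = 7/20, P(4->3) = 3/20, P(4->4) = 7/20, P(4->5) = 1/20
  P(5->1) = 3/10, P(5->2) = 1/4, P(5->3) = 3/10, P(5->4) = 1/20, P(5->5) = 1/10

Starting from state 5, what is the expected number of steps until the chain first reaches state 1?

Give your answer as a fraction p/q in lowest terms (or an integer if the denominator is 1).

Answer: 23080/6989

Derivation:
Let h_i = expected steps to first reach 1 from state i.
Boundary: h_1 = 0.
First-step equations for the other states:
  h_2 = 1 + 2/5*h_1 + 1/10*h_2 + 1/20*h_3 + 1/20*h_4 + 2/5*h_5
  h_3 = 1 + 1/4*h_1 + 1/2*h_2 + 1/10*h_3 + 1/20*h_4 + 1/10*h_5
  h_4 = 1 + 1/10*h_1 + 7/20*h_2 + 3/20*h_3 + 7/20*h_4 + 1/20*h_5
  h_5 = 1 + 3/10*h_1 + 1/4*h_2 + 3/10*h_3 + 1/20*h_4 + 1/10*h_5

Substituting h_1 = 0 and rearranging gives the linear system (I - Q) h = 1:
  [9/10, -1/20, -1/20, -2/5] . (h_2, h_3, h_4, h_5) = 1
  [-1/2, 9/10, -1/20, -1/10] . (h_2, h_3, h_4, h_5) = 1
  [-7/20, -3/20, 13/20, -1/20] . (h_2, h_3, h_4, h_5) = 1
  [-1/4, -3/10, -1/20, 9/10] . (h_2, h_3, h_4, h_5) = 1

Solving yields:
  h_2 = 20960/6989
  h_3 = 23600/6989
  h_4 = 29260/6989
  h_5 = 23080/6989

Starting state is 5, so the expected hitting time is h_5 = 23080/6989.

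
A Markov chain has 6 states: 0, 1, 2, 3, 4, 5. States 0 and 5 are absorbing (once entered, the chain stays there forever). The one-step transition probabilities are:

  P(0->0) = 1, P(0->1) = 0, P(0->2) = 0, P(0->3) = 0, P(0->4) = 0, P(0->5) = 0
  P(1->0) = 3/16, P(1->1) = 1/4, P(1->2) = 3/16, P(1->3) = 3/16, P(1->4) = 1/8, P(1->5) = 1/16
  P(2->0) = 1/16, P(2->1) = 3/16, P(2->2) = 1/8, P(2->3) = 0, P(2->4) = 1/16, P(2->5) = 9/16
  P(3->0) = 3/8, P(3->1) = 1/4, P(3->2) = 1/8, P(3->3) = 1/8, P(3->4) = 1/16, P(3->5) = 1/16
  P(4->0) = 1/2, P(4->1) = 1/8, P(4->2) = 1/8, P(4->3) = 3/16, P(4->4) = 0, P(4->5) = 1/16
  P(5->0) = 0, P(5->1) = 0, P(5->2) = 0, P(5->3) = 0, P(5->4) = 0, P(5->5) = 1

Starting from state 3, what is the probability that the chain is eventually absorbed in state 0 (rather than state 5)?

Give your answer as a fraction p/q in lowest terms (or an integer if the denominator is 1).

Let a_i = P(absorbed in 0 | start in state i).
Boundary conditions: a_0 = 1, a_5 = 0.
For each transient state i, a_i = sum_j P(i->j) * a_j:
  a_1 = 3/16*a_0 + 1/4*a_1 + 3/16*a_2 + 3/16*a_3 + 1/8*a_4 + 1/16*a_5
  a_2 = 1/16*a_0 + 3/16*a_1 + 1/8*a_2 + 0*a_3 + 1/16*a_4 + 9/16*a_5
  a_3 = 3/8*a_0 + 1/4*a_1 + 1/8*a_2 + 1/8*a_3 + 1/16*a_4 + 1/16*a_5
  a_4 = 1/2*a_0 + 1/8*a_1 + 1/8*a_2 + 3/16*a_3 + 0*a_4 + 1/16*a_5

Substituting a_0 = 1 and a_5 = 0, rearrange to (I - Q) a = r where r[i] = P(i -> 0):
  [3/4, -3/16, -3/16, -1/8] . (a_1, a_2, a_3, a_4) = 3/16
  [-3/16, 7/8, 0, -1/16] . (a_1, a_2, a_3, a_4) = 1/16
  [-1/4, -1/8, 7/8, -1/16] . (a_1, a_2, a_3, a_4) = 3/8
  [-1/8, -1/8, -3/16, 1] . (a_1, a_2, a_3, a_4) = 1/2

Solving yields:
  a_1 = 18423/30221
  a_2 = 7699/30221
  a_3 = 20908/30221
  a_4 = 22296/30221

Starting state is 3, so the absorption probability is a_3 = 20908/30221.

Answer: 20908/30221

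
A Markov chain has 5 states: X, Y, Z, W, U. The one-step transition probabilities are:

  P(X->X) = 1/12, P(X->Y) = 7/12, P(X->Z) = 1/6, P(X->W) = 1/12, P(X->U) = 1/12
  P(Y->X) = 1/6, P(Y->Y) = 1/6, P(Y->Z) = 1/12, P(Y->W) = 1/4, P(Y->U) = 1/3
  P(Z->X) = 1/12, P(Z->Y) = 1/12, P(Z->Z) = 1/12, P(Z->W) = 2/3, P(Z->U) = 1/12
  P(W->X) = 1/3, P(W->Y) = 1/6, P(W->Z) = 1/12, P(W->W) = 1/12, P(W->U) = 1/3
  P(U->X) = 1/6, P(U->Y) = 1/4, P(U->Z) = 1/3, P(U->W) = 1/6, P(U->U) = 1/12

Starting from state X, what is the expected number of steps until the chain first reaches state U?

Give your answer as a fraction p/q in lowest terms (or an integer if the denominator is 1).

Let h_i = expected steps to first reach U from state i.
Boundary: h_U = 0.
First-step equations for the other states:
  h_X = 1 + 1/12*h_X + 7/12*h_Y + 1/6*h_Z + 1/12*h_W + 1/12*h_U
  h_Y = 1 + 1/6*h_X + 1/6*h_Y + 1/12*h_Z + 1/4*h_W + 1/3*h_U
  h_Z = 1 + 1/12*h_X + 1/12*h_Y + 1/12*h_Z + 2/3*h_W + 1/12*h_U
  h_W = 1 + 1/3*h_X + 1/6*h_Y + 1/12*h_Z + 1/12*h_W + 1/3*h_U

Substituting h_U = 0 and rearranging gives the linear system (I - Q) h = 1:
  [11/12, -7/12, -1/6, -1/12] . (h_X, h_Y, h_Z, h_W) = 1
  [-1/6, 5/6, -1/12, -1/4] . (h_X, h_Y, h_Z, h_W) = 1
  [-1/12, -1/12, 11/12, -2/3] . (h_X, h_Y, h_Z, h_W) = 1
  [-1/3, -1/6, -1/12, 11/12] . (h_X, h_Y, h_Z, h_W) = 1

Solving yields:
  h_X = 321/68
  h_Y = 129/34
  h_Z = 321/68
  h_W = 267/68

Starting state is X, so the expected hitting time is h_X = 321/68.

Answer: 321/68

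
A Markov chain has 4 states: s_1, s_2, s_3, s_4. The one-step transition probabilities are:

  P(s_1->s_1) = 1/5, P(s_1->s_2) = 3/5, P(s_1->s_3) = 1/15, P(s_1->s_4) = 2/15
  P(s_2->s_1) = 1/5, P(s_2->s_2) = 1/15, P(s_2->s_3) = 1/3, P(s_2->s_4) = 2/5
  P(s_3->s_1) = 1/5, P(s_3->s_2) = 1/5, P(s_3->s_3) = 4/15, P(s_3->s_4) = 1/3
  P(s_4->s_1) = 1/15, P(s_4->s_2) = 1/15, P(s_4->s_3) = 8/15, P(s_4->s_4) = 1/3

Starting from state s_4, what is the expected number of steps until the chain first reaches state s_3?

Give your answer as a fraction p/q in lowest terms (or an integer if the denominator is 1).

Let h_i = expected steps to first reach s_3 from state i.
Boundary: h_s_3 = 0.
First-step equations for the other states:
  h_s_1 = 1 + 1/5*h_s_1 + 3/5*h_s_2 + 1/15*h_s_3 + 2/15*h_s_4
  h_s_2 = 1 + 1/5*h_s_1 + 1/15*h_s_2 + 1/3*h_s_3 + 2/5*h_s_4
  h_s_4 = 1 + 1/15*h_s_1 + 1/15*h_s_2 + 8/15*h_s_3 + 1/3*h_s_4

Substituting h_s_3 = 0 and rearranging gives the linear system (I - Q) h = 1:
  [4/5, -3/5, -2/15] . (h_s_1, h_s_2, h_s_4) = 1
  [-1/5, 14/15, -2/5] . (h_s_1, h_s_2, h_s_4) = 1
  [-1/15, -1/15, 2/3] . (h_s_1, h_s_2, h_s_4) = 1

Solving yields:
  h_s_1 = 462/125
  h_s_2 = 348/125
  h_s_4 = 537/250

Starting state is s_4, so the expected hitting time is h_s_4 = 537/250.

Answer: 537/250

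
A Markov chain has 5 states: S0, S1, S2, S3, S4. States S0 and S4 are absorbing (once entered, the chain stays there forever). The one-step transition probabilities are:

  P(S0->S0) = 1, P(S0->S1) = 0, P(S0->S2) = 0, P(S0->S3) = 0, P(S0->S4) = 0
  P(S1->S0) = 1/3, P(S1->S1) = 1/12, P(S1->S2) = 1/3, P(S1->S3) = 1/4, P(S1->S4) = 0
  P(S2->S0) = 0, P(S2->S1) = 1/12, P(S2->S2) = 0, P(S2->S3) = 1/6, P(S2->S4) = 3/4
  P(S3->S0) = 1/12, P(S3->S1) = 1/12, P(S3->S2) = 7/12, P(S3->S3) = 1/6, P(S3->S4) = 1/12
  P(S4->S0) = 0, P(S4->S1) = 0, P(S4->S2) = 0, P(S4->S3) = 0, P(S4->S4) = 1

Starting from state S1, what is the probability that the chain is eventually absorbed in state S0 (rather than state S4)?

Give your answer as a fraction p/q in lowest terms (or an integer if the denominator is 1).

Let a_i = P(absorbed in S0 | start in state i).
Boundary conditions: a_S0 = 1, a_S4 = 0.
For each transient state i, a_i = sum_j P(i->j) * a_j:
  a_S1 = 1/3*a_S0 + 1/12*a_S1 + 1/3*a_S2 + 1/4*a_S3 + 0*a_S4
  a_S2 = 0*a_S0 + 1/12*a_S1 + 0*a_S2 + 1/6*a_S3 + 3/4*a_S4
  a_S3 = 1/12*a_S0 + 1/12*a_S1 + 7/12*a_S2 + 1/6*a_S3 + 1/12*a_S4

Substituting a_S0 = 1 and a_S4 = 0, rearrange to (I - Q) a = r where r[i] = P(i -> S0):
  [11/12, -1/3, -1/4] . (a_S1, a_S2, a_S3) = 1/3
  [-1/12, 1, -1/6] . (a_S1, a_S2, a_S3) = 0
  [-1/12, -7/12, 5/6] . (a_S1, a_S2, a_S3) = 1/12

Solving yields:
  a_S1 = 468/1061
  a_S2 = 73/1061
  a_S3 = 204/1061

Starting state is S1, so the absorption probability is a_S1 = 468/1061.

Answer: 468/1061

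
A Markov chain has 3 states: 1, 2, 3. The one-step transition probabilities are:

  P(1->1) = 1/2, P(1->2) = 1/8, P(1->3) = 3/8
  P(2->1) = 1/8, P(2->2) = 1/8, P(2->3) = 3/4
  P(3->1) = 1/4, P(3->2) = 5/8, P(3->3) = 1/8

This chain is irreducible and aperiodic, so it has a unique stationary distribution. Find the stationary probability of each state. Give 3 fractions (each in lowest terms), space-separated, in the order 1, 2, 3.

Answer: 19/68 11/34 27/68

Derivation:
The stationary distribution satisfies pi = pi * P, i.e.:
  pi_1 = 1/2*pi_1 + 1/8*pi_2 + 1/4*pi_3
  pi_2 = 1/8*pi_1 + 1/8*pi_2 + 5/8*pi_3
  pi_3 = 3/8*pi_1 + 3/4*pi_2 + 1/8*pi_3
with normalization: pi_1 + pi_2 + pi_3 = 1.

Using the first 2 balance equations plus normalization, the linear system A*pi = b is:
  [-1/2, 1/8, 1/4] . pi = 0
  [1/8, -7/8, 5/8] . pi = 0
  [1, 1, 1] . pi = 1

Solving yields:
  pi_1 = 19/68
  pi_2 = 11/34
  pi_3 = 27/68

Verification (pi * P):
  19/68*1/2 + 11/34*1/8 + 27/68*1/4 = 19/68 = pi_1  (ok)
  19/68*1/8 + 11/34*1/8 + 27/68*5/8 = 11/34 = pi_2  (ok)
  19/68*3/8 + 11/34*3/4 + 27/68*1/8 = 27/68 = pi_3  (ok)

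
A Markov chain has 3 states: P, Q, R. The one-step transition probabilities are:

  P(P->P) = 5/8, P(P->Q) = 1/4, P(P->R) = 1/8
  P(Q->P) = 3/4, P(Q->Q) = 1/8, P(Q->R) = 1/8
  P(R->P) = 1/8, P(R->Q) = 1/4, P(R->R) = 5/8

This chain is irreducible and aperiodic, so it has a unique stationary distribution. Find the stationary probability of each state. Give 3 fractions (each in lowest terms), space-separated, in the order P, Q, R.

The stationary distribution satisfies pi = pi * P, i.e.:
  pi_P = 5/8*pi_P + 3/4*pi_Q + 1/8*pi_R
  pi_Q = 1/4*pi_P + 1/8*pi_Q + 1/4*pi_R
  pi_R = 1/8*pi_P + 1/8*pi_Q + 5/8*pi_R
with normalization: pi_P + pi_Q + pi_R = 1.

Using the first 2 balance equations plus normalization, the linear system A*pi = b is:
  [-3/8, 3/4, 1/8] . pi = 0
  [1/4, -7/8, 1/4] . pi = 0
  [1, 1, 1] . pi = 1

Solving yields:
  pi_P = 19/36
  pi_Q = 2/9
  pi_R = 1/4

Verification (pi * P):
  19/36*5/8 + 2/9*3/4 + 1/4*1/8 = 19/36 = pi_P  (ok)
  19/36*1/4 + 2/9*1/8 + 1/4*1/4 = 2/9 = pi_Q  (ok)
  19/36*1/8 + 2/9*1/8 + 1/4*5/8 = 1/4 = pi_R  (ok)

Answer: 19/36 2/9 1/4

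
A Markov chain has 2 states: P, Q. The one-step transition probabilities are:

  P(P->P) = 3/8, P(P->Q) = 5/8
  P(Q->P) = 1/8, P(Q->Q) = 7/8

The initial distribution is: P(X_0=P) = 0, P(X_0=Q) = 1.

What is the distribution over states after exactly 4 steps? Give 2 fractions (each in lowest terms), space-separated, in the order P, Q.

Propagating the distribution step by step (d_{t+1} = d_t * P):
d_0 = (P=0, Q=1)
  d_1[P] = 0*3/8 + 1*1/8 = 1/8
  d_1[Q] = 0*5/8 + 1*7/8 = 7/8
d_1 = (P=1/8, Q=7/8)
  d_2[P] = 1/8*3/8 + 7/8*1/8 = 5/32
  d_2[Q] = 1/8*5/8 + 7/8*7/8 = 27/32
d_2 = (P=5/32, Q=27/32)
  d_3[P] = 5/32*3/8 + 27/32*1/8 = 21/128
  d_3[Q] = 5/32*5/8 + 27/32*7/8 = 107/128
d_3 = (P=21/128, Q=107/128)
  d_4[P] = 21/128*3/8 + 107/128*1/8 = 85/512
  d_4[Q] = 21/128*5/8 + 107/128*7/8 = 427/512
d_4 = (P=85/512, Q=427/512)

Answer: 85/512 427/512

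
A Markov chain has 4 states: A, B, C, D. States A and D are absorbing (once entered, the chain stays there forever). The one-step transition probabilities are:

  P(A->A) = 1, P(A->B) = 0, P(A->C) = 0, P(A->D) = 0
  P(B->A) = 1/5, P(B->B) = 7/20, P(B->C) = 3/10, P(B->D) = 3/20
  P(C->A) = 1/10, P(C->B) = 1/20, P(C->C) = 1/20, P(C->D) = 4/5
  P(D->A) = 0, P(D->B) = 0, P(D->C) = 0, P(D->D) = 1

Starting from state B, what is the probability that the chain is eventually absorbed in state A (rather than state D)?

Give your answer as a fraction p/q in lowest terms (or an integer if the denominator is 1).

Let a_i = P(absorbed in A | start in state i).
Boundary conditions: a_A = 1, a_D = 0.
For each transient state i, a_i = sum_j P(i->j) * a_j:
  a_B = 1/5*a_A + 7/20*a_B + 3/10*a_C + 3/20*a_D
  a_C = 1/10*a_A + 1/20*a_B + 1/20*a_C + 4/5*a_D

Substituting a_A = 1 and a_D = 0, rearrange to (I - Q) a = r where r[i] = P(i -> A):
  [13/20, -3/10] . (a_B, a_C) = 1/5
  [-1/20, 19/20] . (a_B, a_C) = 1/10

Solving yields:
  a_B = 88/241
  a_C = 30/241

Starting state is B, so the absorption probability is a_B = 88/241.

Answer: 88/241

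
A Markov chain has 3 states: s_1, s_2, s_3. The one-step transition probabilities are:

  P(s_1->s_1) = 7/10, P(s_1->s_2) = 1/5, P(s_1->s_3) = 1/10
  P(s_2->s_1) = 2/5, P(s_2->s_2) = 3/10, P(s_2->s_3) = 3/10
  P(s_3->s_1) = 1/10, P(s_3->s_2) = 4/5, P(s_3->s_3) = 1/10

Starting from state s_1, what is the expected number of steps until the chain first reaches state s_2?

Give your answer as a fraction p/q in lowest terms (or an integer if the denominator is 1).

Answer: 50/13

Derivation:
Let h_i = expected steps to first reach s_2 from state i.
Boundary: h_s_2 = 0.
First-step equations for the other states:
  h_s_1 = 1 + 7/10*h_s_1 + 1/5*h_s_2 + 1/10*h_s_3
  h_s_3 = 1 + 1/10*h_s_1 + 4/5*h_s_2 + 1/10*h_s_3

Substituting h_s_2 = 0 and rearranging gives the linear system (I - Q) h = 1:
  [3/10, -1/10] . (h_s_1, h_s_3) = 1
  [-1/10, 9/10] . (h_s_1, h_s_3) = 1

Solving yields:
  h_s_1 = 50/13
  h_s_3 = 20/13

Starting state is s_1, so the expected hitting time is h_s_1 = 50/13.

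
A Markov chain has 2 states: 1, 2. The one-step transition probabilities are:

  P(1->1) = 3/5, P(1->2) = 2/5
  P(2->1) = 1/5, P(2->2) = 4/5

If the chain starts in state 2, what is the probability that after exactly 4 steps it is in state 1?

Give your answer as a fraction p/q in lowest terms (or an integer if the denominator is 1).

Computing P^4 by repeated multiplication:
P^1 =
  1: [3/5, 2/5]
  2: [1/5, 4/5]
P^2 =
  1: [11/25, 14/25]
  2: [7/25, 18/25]
P^3 =
  1: [47/125, 78/125]
  2: [39/125, 86/125]
P^4 =
  1: [219/625, 406/625]
  2: [203/625, 422/625]

(P^4)[2 -> 1] = 203/625

Answer: 203/625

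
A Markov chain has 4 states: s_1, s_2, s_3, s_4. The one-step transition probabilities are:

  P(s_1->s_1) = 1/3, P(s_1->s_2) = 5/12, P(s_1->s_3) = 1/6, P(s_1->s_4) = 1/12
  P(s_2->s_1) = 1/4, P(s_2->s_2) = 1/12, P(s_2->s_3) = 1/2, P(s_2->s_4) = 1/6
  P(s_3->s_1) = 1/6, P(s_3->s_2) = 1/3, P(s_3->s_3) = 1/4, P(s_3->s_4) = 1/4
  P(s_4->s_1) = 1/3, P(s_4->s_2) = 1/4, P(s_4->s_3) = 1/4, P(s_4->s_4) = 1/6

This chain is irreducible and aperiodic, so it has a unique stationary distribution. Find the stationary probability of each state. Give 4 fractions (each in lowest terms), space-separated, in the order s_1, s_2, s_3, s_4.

The stationary distribution satisfies pi = pi * P, i.e.:
  pi_s_1 = 1/3*pi_s_1 + 1/4*pi_s_2 + 1/6*pi_s_3 + 1/3*pi_s_4
  pi_s_2 = 5/12*pi_s_1 + 1/12*pi_s_2 + 1/3*pi_s_3 + 1/4*pi_s_4
  pi_s_3 = 1/6*pi_s_1 + 1/2*pi_s_2 + 1/4*pi_s_3 + 1/4*pi_s_4
  pi_s_4 = 1/12*pi_s_1 + 1/6*pi_s_2 + 1/4*pi_s_3 + 1/6*pi_s_4
with normalization: pi_s_1 + pi_s_2 + pi_s_3 + pi_s_4 = 1.

Using the first 3 balance equations plus normalization, the linear system A*pi = b is:
  [-2/3, 1/4, 1/6, 1/3] . pi = 0
  [5/12, -11/12, 1/3, 1/4] . pi = 0
  [1/6, 1/2, -3/4, 1/4] . pi = 0
  [1, 1, 1, 1] . pi = 1

Solving yields:
  pi_s_1 = 519/1987
  pi_s_2 = 542/1987
  pi_s_3 = 589/1987
  pi_s_4 = 337/1987

Verification (pi * P):
  519/1987*1/3 + 542/1987*1/4 + 589/1987*1/6 + 337/1987*1/3 = 519/1987 = pi_s_1  (ok)
  519/1987*5/12 + 542/1987*1/12 + 589/1987*1/3 + 337/1987*1/4 = 542/1987 = pi_s_2  (ok)
  519/1987*1/6 + 542/1987*1/2 + 589/1987*1/4 + 337/1987*1/4 = 589/1987 = pi_s_3  (ok)
  519/1987*1/12 + 542/1987*1/6 + 589/1987*1/4 + 337/1987*1/6 = 337/1987 = pi_s_4  (ok)

Answer: 519/1987 542/1987 589/1987 337/1987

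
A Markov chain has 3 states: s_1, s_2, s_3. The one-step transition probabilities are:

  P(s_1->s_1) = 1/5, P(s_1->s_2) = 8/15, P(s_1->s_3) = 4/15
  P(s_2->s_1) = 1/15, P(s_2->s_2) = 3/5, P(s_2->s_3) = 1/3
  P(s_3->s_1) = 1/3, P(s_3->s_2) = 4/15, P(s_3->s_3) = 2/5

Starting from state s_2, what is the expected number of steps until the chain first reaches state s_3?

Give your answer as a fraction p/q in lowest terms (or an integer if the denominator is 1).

Let h_i = expected steps to first reach s_3 from state i.
Boundary: h_s_3 = 0.
First-step equations for the other states:
  h_s_1 = 1 + 1/5*h_s_1 + 8/15*h_s_2 + 4/15*h_s_3
  h_s_2 = 1 + 1/15*h_s_1 + 3/5*h_s_2 + 1/3*h_s_3

Substituting h_s_3 = 0 and rearranging gives the linear system (I - Q) h = 1:
  [4/5, -8/15] . (h_s_1, h_s_2) = 1
  [-1/15, 2/5] . (h_s_1, h_s_2) = 1

Solving yields:
  h_s_1 = 105/32
  h_s_2 = 195/64

Starting state is s_2, so the expected hitting time is h_s_2 = 195/64.

Answer: 195/64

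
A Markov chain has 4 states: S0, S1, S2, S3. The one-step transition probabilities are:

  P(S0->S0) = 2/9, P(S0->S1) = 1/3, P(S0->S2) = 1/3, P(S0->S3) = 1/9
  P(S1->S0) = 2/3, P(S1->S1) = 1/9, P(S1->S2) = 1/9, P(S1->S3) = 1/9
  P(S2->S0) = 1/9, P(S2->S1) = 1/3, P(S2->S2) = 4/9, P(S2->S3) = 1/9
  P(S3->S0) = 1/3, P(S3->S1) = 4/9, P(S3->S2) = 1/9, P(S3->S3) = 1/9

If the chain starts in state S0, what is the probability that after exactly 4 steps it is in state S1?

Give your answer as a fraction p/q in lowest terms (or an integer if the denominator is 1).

Answer: 1852/6561

Derivation:
Computing P^4 by repeated multiplication:
P^1 =
  S0: [2/9, 1/3, 1/3, 1/9]
  S1: [2/3, 1/9, 1/9, 1/9]
  S2: [1/9, 1/3, 4/9, 1/9]
  S3: [1/3, 4/9, 1/9, 1/9]
P^2 =
  S0: [28/81, 22/81, 22/81, 1/9]
  S1: [22/81, 26/81, 8/27, 1/9]
  S2: [1/3, 22/81, 23/81, 1/9]
  S3: [34/81, 20/81, 2/9, 1/9]
P^3 =
  S0: [79/243, 208/729, 203/729, 1/9]
  S1: [251/729, 200/729, 197/729, 1/9]
  S2: [236/729, 208/729, 68/243, 1/9]
  S3: [233/729, 212/729, 203/729, 1/9]
P^4 =
  S0: [2168/6561, 1852/6561, 604/2187, 1/9]
  S1: [238/729, 1868/6561, 1822/6561, 1/9]
  S2: [2167/6561, 1852/6561, 1813/6561, 1/9]
  S3: [728/2187, 1844/6561, 1804/6561, 1/9]

(P^4)[S0 -> S1] = 1852/6561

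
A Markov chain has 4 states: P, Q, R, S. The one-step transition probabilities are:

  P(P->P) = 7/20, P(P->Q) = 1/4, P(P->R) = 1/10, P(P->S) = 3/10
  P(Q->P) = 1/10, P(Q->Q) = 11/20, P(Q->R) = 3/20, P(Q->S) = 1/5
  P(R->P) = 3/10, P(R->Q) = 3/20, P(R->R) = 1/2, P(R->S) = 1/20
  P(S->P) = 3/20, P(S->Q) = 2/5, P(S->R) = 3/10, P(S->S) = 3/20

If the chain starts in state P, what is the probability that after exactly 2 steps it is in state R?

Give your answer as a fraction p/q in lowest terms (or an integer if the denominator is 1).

Computing P^2 by repeated multiplication:
P^1 =
  P: [7/20, 1/4, 1/10, 3/10]
  Q: [1/10, 11/20, 3/20, 1/5]
  R: [3/10, 3/20, 1/2, 1/20]
  S: [3/20, 2/5, 3/10, 3/20]
P^2 =
  P: [89/400, 9/25, 17/80, 41/200]
  Q: [33/200, 43/100, 91/400, 71/400]
  R: [111/400, 101/400, 127/400, 61/400]
  S: [41/200, 29/80, 27/100, 13/80]

(P^2)[P -> R] = 17/80

Answer: 17/80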